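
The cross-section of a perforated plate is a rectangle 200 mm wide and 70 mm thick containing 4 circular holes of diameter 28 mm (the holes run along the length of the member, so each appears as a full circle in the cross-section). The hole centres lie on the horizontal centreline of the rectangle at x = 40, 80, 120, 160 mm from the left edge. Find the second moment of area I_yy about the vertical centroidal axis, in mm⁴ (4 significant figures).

I_yy ≈ 4.162 × 10⁷ mm⁴

Treat the section as a set of non-overlapping primitives; coordinates are from the bounding-box lower-left.
Plate: 200 × 70, A = 14 000 mm², x = 100 mm, Ī = 46 666 667 mm⁴.
Hole 1 (subtracted): ⌀28, A = 615.752 mm², x = 40 mm, Ī = 30171.9 mm⁴.
Hole 2 (subtracted): ⌀28, A = 615.752 mm², x = 80 mm, Ī = 30171.9 mm⁴.
Hole 3 (subtracted): ⌀28, A = 615.752 mm², x = 120 mm, Ī = 30171.9 mm⁴.
Hole 4 (subtracted): ⌀28, A = 615.752 mm², x = 160 mm, Ī = 30171.9 mm⁴.
By symmetry the centroid is at mid-width, x̄ = 100 mm.
Transfer each piece to the vertical centroidal axis using Ī + A·d² with d = x − 100:
  plate: d = 0 mm → contributes +46 666 667 mm⁴
  hole 1: d = -60 mm → contributes −2 246 880 mm⁴
  hole 2: d = -20 mm → contributes −276 473 mm⁴
  hole 3: d = 20 mm → contributes −276 473 mm⁴
  hole 4: d = 60 mm → contributes −2 246 880 mm⁴
Total I = 41 619 962 mm⁴.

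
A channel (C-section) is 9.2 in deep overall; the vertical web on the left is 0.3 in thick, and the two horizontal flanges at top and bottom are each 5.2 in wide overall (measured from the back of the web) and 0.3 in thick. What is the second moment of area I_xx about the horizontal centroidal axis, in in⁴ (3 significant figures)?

I_xx ≈ 77.7 in⁴

Treat the section as a set of non-overlapping primitives; coordinates are from the bounding-box lower-left.
Web: 0.3 × 9.2, A = 2.76 in², y = 4.6 in, Ī = 19.467 in⁴.
Top flange (beyond web): 4.9 × 0.3, A = 1.47 in², y = 9.05 in, Ī = 0.011025 in⁴.
Bottom flange (beyond web): 4.9 × 0.3, A = 1.47 in², y = 0.15 in, Ī = 0.011025 in⁴.
By symmetry the centroid is at mid-height, ȳ = 4.6 in.
Transfer each piece to the horizontal centroidal axis using Ī + A·d² with d = y − 4.6:
  web: d = 0 in → contributes +19.467 in⁴
  top flange (beyond web): d = 4.45 in → contributes +29.121 in⁴
  bottom flange (beyond web): d = -4.45 in → contributes +29.121 in⁴
Total I = 77.709 in⁴.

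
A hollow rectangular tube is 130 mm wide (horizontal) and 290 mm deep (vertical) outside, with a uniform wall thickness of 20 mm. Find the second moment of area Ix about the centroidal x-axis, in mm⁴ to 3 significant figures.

Split into non-overlapping primitives; take the origin at the lower-left of the bounding box.
Outer rectangle: 130 × 290, A = 37 700 mm², y = 145 mm, Ī = 264 214 167 mm⁴.
Inner void (subtracted): 90 × 250, A = 22 500 mm², y = 145 mm, Ī = 117 187 500 mm⁴.
By symmetry the centroid is at mid-height, ȳ = 145 mm.
All pieces are centred on the centroidal x-axis, so I = ΣĪ (holes subtracted) = 147 026 667 mm⁴.

Ix ≈ 1.47 × 10⁸ mm⁴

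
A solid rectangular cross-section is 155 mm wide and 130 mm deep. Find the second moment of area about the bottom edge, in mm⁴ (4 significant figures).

I_base ≈ 1.135 × 10⁸ mm⁴

The section: 155 × 130, A = 20 150 mm², y = 65 mm, Ī = 28 377 917 mm⁴.
Transfer it to a horizontal axis along the bottom face using Ī + A·d² with d = y − 0:
  the section: d = 65 mm → contributes +113 511 667 mm⁴
Total I = 113 511 667 mm⁴.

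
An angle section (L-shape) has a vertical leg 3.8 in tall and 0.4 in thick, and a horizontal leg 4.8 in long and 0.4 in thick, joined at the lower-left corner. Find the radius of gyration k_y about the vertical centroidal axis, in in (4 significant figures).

k_y ≈ 1.518 in

Break the section into simple shapes (no overlaps), measuring from the bottom-left corner of the bounding box.
Vertical leg: 0.4 × 3.8, A = 1.52 in², x = 0.2 in, Ī = 0.0202667 in⁴.
Horizontal leg (remainder): 4.4 × 0.4, A = 1.76 in², x = 2.6 in, Ī = 2.83947 in⁴.
Centroid: x̄ = ΣA·x / ΣA = 1.4878 in.
Transfer each piece to the vertical centroidal axis using Ī + A·d² with d = x − 1.4878:
  vertical leg: d = -1.2878 in → contributes +2.5411 in⁴
  horizontal leg (remainder): d = 1.1122 in → contributes +5.01655 in⁴
Total I = 7.55765 in⁴.
Radius of gyration: k = √(I/A) = √(7.55765 / 3.28) = 1.51795 in.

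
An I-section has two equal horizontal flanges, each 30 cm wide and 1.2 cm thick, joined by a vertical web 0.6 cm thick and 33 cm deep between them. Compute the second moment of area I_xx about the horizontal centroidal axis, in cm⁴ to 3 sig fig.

I_xx ≈ 2.29 × 10⁴ cm⁴

Break the section into simple shapes (no overlaps), measuring from the bottom-left corner of the bounding box.
Bottom flange: 30 × 1.2, A = 36 cm², y = 0.6 cm, Ī = 4.32 cm⁴.
Web: 0.6 × 33, A = 19.8 cm², y = 17.7 cm, Ī = 1796.9 cm⁴.
Top flange: 30 × 1.2, A = 36 cm², y = 34.8 cm, Ī = 4.32 cm⁴.
By symmetry the centroid is at mid-height, ȳ = 17.7 cm.
Transfer each piece to the horizontal centroidal axis using Ī + A·d² with d = y − 17.7:
  bottom flange: d = -17.1 cm → contributes +10 531 cm⁴
  web: d = 0 cm → contributes +1796.9 cm⁴
  top flange: d = 17.1 cm → contributes +10 531 cm⁴
Total I = 22 859 cm⁴.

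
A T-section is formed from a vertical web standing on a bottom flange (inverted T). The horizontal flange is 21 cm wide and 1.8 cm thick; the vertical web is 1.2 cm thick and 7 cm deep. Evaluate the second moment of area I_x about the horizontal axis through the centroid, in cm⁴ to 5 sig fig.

Break the section into simple shapes (no overlaps), measuring from the bottom-left corner of the bounding box.
Flange: 21 × 1.8, A = 37.8 cm², y = 0.9 cm, Ī = 10.206 cm⁴.
Web: 1.2 × 7, A = 8.4 cm², y = 5.3 cm, Ī = 34.3 cm⁴.
Centroid: ȳ = ΣA·y / ΣA = 1.7 cm.
Transfer each piece to the horizontal axis through the centroid using Ī + A·d² with d = y − 1.7:
  flange: d = -0.8 cm → contributes +34.398 cm⁴
  web: d = 3.6 cm → contributes +143.164 cm⁴
Total I = 177.562 cm⁴.

I_x ≈ 177.56 cm⁴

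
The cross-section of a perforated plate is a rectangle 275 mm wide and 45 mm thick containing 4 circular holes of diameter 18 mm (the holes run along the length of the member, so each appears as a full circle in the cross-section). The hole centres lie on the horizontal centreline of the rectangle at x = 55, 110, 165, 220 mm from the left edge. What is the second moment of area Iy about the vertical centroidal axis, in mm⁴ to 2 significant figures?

Iy ≈ 7.4 × 10⁷ mm⁴

Break the section into simple shapes (no overlaps), measuring from the bottom-left corner of the bounding box.
Plate: 275 × 45, A = 12 375 mm², x = 137.5 mm, Ī = 77 988 281 mm⁴.
Hole 1 (subtracted): ⌀18, A = 254.5 mm², x = 55 mm, Ī = 5 153 mm⁴.
Hole 2 (subtracted): ⌀18, A = 254.5 mm², x = 110 mm, Ī = 5 153 mm⁴.
Hole 3 (subtracted): ⌀18, A = 254.5 mm², x = 165 mm, Ī = 5 153 mm⁴.
Hole 4 (subtracted): ⌀18, A = 254.5 mm², x = 220 mm, Ī = 5 153 mm⁴.
By symmetry the centroid is at mid-width, x̄ = 137.5 mm.
Transfer each piece to the vertical centroidal axis using Ī + A·d² with d = x − 137.5:
  plate: d = 0 mm → contributes +77 988 281 mm⁴
  hole 1: d = -82.5 mm → contributes −1 737 133 mm⁴
  hole 2: d = -27.5 mm → contributes −197 595 mm⁴
  hole 3: d = 27.5 mm → contributes −197 595 mm⁴
  hole 4: d = 82.5 mm → contributes −1 737 133 mm⁴
Total I = 74 118 826 mm⁴.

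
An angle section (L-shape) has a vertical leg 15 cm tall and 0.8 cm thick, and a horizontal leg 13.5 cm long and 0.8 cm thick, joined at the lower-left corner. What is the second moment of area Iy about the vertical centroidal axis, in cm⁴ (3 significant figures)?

Decompose the section into non-overlapping parts with the origin at the bottom-left of its bounding rectangle.
Vertical leg: 0.8 × 15, A = 12 cm², x = 0.4 cm, Ī = 0.64 cm⁴.
Horizontal leg (remainder): 12.7 × 0.8, A = 10.16 cm², x = 7.15 cm, Ī = 136.56 cm⁴.
Centroid: x̄ = ΣA·x / ΣA = 3.4948 cm.
Transfer each piece to the vertical centroidal axis using Ī + A·d² with d = x − 3.4948:
  vertical leg: d = -3.0948 cm → contributes +115.57 cm⁴
  horizontal leg (remainder): d = 3.6552 cm → contributes +272.3 cm⁴
Total I = 387.87 cm⁴.

Iy ≈ 388 cm⁴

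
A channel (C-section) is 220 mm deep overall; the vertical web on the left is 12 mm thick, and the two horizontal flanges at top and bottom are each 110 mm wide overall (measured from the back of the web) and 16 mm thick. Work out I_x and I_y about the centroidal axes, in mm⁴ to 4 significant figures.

Decompose the section into non-overlapping parts with the origin at the bottom-left of its bounding rectangle.
Web: 12 × 220, A = 2 640 mm², y = 110 mm, Ī = 10 648 000 mm⁴.
Top flange (beyond web): 98 × 16, A = 1 568 mm², y = 212 mm, Ī = 33450.7 mm⁴.
Bottom flange (beyond web): 98 × 16, A = 1 568 mm², y = 8 mm, Ī = 33450.7 mm⁴.
By symmetry the centroid is at mid-height, ȳ = 110 mm.
Transfer each piece to the centroidal x-axis using Ī + A·d² with d = y − 110:
  web: d = 0 mm → contributes +10 648 000 mm⁴
  top flange (beyond web): d = 102 mm → contributes +16 346 923 mm⁴
  bottom flange (beyond web): d = -102 mm → contributes +16 346 923 mm⁴
Total I = 43 341 845 mm⁴.
For the y-axis: x̄ = 35.8615 mm.
Repeating about the centroidal y-axis gives I_y = 6 877 415 mm⁴.

I_x ≈ 4.334 × 10⁷ mm⁴, I_y ≈ 6.877 × 10⁶ mm⁴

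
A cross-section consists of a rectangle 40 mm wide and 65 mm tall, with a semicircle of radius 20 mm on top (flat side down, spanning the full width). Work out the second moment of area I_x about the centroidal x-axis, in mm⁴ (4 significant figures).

Split into non-overlapping primitives; take the origin at the lower-left of the bounding box.
Rectangular body: 40 × 65, A = 2 600 mm², y = 32.5 mm, Ī = 915 417 mm⁴.
Semicircular cap: semicircle r = 20, A = 628.319 mm², y = 73.4883 mm, Ī = 17561.1 mm⁴.
Centroid: ȳ = ΣA·y / ΣA = 40.4774 mm.
Transfer each piece to the centroidal x-axis using Ī + A·d² with d = y − 40.4774:
  rectangular body: d = -7.97743 mm → contributes +1 080 879 mm⁴
  semicircular cap: d = 33.0108 mm → contributes +702 249 mm⁴
Total I = 1 783 128 mm⁴.

I_x ≈ 1.783 × 10⁶ mm⁴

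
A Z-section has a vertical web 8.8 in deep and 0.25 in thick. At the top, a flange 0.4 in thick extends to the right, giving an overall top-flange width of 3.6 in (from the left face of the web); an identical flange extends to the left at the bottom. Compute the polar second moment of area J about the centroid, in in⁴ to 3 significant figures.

J ≈ 72.7 in⁴

Treat the section as a set of non-overlapping primitives; coordinates are from the bounding-box lower-left.
Web: 0.25 × 8.8, A = 2.2 in², y = 4.4 in, Ī = 14.197 in⁴.
Top flange (beyond web): 3.35 × 0.4, A = 1.34 in², y = 8.6 in, Ī = 0.017867 in⁴.
Bottom flange (beyond web): 3.35 × 0.4, A = 1.34 in², y = 0.2 in, Ī = 0.017867 in⁴.
Centroid: ȳ = ΣA·y / ΣA = 4.4 in.
Transfer each piece to the centroidal x-axis using Ī + A·d² with d = y − 4.4:
  web: d = 0 in → contributes +14.197 in⁴
  top flange (beyond web): d = 4.2 in → contributes +23.655 in⁴
  bottom flange (beyond web): d = -4.2 in → contributes +23.655 in⁴
Total I = 61.508 in⁴.
For the y-axis: x̄ = 3.475 in.
Repeating about the centroidal y-axis gives I_y = 11.201 in⁴.
Polar second moment: J = I_x + I_y = 72.709 in⁴.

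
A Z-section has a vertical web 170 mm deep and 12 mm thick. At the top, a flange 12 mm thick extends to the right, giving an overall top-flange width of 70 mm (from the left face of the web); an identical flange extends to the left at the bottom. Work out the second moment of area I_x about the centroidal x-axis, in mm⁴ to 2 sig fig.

I_x ≈ 1.4 × 10⁷ mm⁴

Treat the section as a set of non-overlapping primitives; coordinates are from the bounding-box lower-left.
Web: 12 × 170, A = 2 040 mm², y = 85 mm, Ī = 4 913 000 mm⁴.
Top flange (beyond web): 58 × 12, A = 696 mm², y = 164 mm, Ī = 8 352 mm⁴.
Bottom flange (beyond web): 58 × 12, A = 696 mm², y = 6 mm, Ī = 8 352 mm⁴.
Centroid: ȳ = ΣA·y / ΣA = 85 mm.
Transfer each piece to the centroidal x-axis using Ī + A·d² with d = y − 85:
  web: d = 0 mm → contributes +4 913 000 mm⁴
  top flange (beyond web): d = 79 mm → contributes +4 352 088 mm⁴
  bottom flange (beyond web): d = -79 mm → contributes +4 352 088 mm⁴
Total I = 13 617 176 mm⁴.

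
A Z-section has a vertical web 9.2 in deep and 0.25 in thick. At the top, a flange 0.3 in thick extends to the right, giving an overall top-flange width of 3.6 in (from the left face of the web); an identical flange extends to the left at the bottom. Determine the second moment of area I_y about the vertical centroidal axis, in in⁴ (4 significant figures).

Decompose the section into non-overlapping parts with the origin at the bottom-left of its bounding rectangle.
Web: 0.25 × 9.2, A = 2.3 in², x = 3.475 in, Ī = 0.0119792 in⁴.
Top flange (beyond web): 3.35 × 0.3, A = 1.005 in², x = 5.275 in, Ī = 0.939884 in⁴.
Bottom flange (beyond web): 3.35 × 0.3, A = 1.005 in², x = 1.675 in, Ī = 0.939884 in⁴.
Centroid: x̄ = ΣA·x / ΣA = 3.475 in.
Transfer each piece to the vertical centroidal axis using Ī + A·d² with d = x − 3.475:
  web: d = 0 in → contributes +0.0119792 in⁴
  top flange (beyond web): d = 1.8 in → contributes +4.19608 in⁴
  bottom flange (beyond web): d = -1.8 in → contributes +4.19608 in⁴
Total I = 8.40415 in⁴.

I_y ≈ 8.404 in⁴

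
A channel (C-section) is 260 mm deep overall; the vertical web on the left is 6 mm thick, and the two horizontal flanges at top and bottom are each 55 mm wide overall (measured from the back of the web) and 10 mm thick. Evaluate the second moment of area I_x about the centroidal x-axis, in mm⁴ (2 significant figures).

I_x ≈ 2.4 × 10⁷ mm⁴

Treat the section as a set of non-overlapping primitives; coordinates are from the bounding-box lower-left.
Web: 6 × 260, A = 1 560 mm², y = 130 mm, Ī = 8 788 000 mm⁴.
Top flange (beyond web): 49 × 10, A = 490 mm², y = 255 mm, Ī = 4 083 mm⁴.
Bottom flange (beyond web): 49 × 10, A = 490 mm², y = 5 mm, Ī = 4 083 mm⁴.
By symmetry the centroid is at mid-height, ȳ = 130 mm.
Transfer each piece to the centroidal x-axis using Ī + A·d² with d = y − 130:
  web: d = 0 mm → contributes +8 788 000 mm⁴
  top flange (beyond web): d = 125 mm → contributes +7 660 333 mm⁴
  bottom flange (beyond web): d = -125 mm → contributes +7 660 333 mm⁴
Total I = 24 108 667 mm⁴.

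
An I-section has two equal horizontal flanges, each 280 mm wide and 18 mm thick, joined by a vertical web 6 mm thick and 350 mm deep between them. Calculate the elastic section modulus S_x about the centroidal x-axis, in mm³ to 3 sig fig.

Treat the section as a set of non-overlapping primitives; coordinates are from the bounding-box lower-left.
Bottom flange: 280 × 18, A = 5 040 mm², y = 9 mm, Ī = 136 080 mm⁴.
Web: 6 × 350, A = 2 100 mm², y = 193 mm, Ī = 21 437 500 mm⁴.
Top flange: 280 × 18, A = 5 040 mm², y = 377 mm, Ī = 136 080 mm⁴.
By symmetry the centroid is at mid-height, ȳ = 193 mm.
Transfer each piece to the centroidal x-axis using Ī + A·d² with d = y − 193:
  bottom flange: d = -184 mm → contributes +170 770 320 mm⁴
  web: d = 0 mm → contributes +21 437 500 mm⁴
  top flange: d = 184 mm → contributes +170 770 320 mm⁴
Total I = 362 978 140 mm⁴.
Extreme fibre distance c = 193 mm; S = I/c = 1 880 716 mm³.

S_x ≈ 1.88 × 10⁶ mm³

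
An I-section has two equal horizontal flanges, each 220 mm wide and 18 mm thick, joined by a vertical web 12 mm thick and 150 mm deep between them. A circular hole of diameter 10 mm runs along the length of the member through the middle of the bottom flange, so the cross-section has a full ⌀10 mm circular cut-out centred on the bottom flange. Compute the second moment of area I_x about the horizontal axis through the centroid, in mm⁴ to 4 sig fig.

Treat the section as a set of non-overlapping primitives; coordinates are from the bounding-box lower-left.
Bottom flange: 220 × 18, A = 3 960 mm², y = 9 mm, Ī = 106 920 mm⁴.
Web: 12 × 150, A = 1 800 mm², y = 93 mm, Ī = 3 375 000 mm⁴.
Top flange: 220 × 18, A = 3 960 mm², y = 177 mm, Ī = 106 920 mm⁴.
Hole (subtracted): ⌀10, A = 78.5398 mm², y = 9 mm, Ī = 490.874 mm⁴.
Centroid: ȳ = ΣA·y / ΣA = 93.6843 mm.
Transfer each piece to the horizontal axis through the centroid using Ī + A·d² with d = y − 93.6843:
  bottom flange: d = -84.6843 mm → contributes +28 505 764 mm⁴
  web: d = -0.684268 mm → contributes +3 375 843 mm⁴
  top flange: d = 83.3157 mm → contributes +27 595 304 mm⁴
  hole: d = -84.6843 mm → contributes −563 733 mm⁴
Total I = 58 913 178 mm⁴.

I_x ≈ 5.891 × 10⁷ mm⁴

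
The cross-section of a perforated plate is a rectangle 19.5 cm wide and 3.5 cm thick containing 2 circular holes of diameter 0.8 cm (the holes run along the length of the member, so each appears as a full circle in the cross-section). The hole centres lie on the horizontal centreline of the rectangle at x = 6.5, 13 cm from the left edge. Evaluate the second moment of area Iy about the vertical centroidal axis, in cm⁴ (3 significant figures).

Iy ≈ 2150 cm⁴

Decompose the section into non-overlapping parts with the origin at the bottom-left of its bounding rectangle.
Plate: 19.5 × 3.5, A = 68.25 cm², x = 9.75 cm, Ī = 2162.7 cm⁴.
Hole 1 (subtracted): ⌀0.8, A = 0.50265 cm², x = 6.5 cm, Ī = 0.020106 cm⁴.
Hole 2 (subtracted): ⌀0.8, A = 0.50265 cm², x = 13 cm, Ī = 0.020106 cm⁴.
By symmetry the centroid is at mid-width, x̄ = 9.75 cm.
Transfer each piece to the vertical centroidal axis using Ī + A·d² with d = x − 9.75:
  plate: d = 0 cm → contributes +2162.7 cm⁴
  hole 1: d = -3.25 cm → contributes −5.3294 cm⁴
  hole 2: d = 3.25 cm → contributes −5.3294 cm⁴
Total I = 2 152 cm⁴.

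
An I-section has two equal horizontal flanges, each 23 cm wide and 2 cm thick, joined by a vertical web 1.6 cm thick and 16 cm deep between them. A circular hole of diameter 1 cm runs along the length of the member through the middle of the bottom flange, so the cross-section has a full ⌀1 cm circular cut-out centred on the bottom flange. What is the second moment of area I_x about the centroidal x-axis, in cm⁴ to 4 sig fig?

Split into non-overlapping primitives; take the origin at the lower-left of the bounding box.
Bottom flange: 23 × 2, A = 46 cm², y = 1 cm, Ī = 15.3333 cm⁴.
Web: 1.6 × 16, A = 25.6 cm², y = 10 cm, Ī = 546.133 cm⁴.
Top flange: 23 × 2, A = 46 cm², y = 19 cm, Ī = 15.3333 cm⁴.
Hole (subtracted): ⌀1, A = 0.785398 cm², y = 1 cm, Ī = 0.0490874 cm⁴.
Centroid: ȳ = ΣA·y / ΣA = 10.0605 cm.
Transfer each piece to the centroidal x-axis using Ī + A·d² with d = y − 10.0605:
  bottom flange: d = -9.06051 cm → contributes +3791.6 cm⁴
  web: d = -0.0605111 cm → contributes +546.227 cm⁴
  top flange: d = 8.93949 cm → contributes +3691.4 cm⁴
  hole: d = -9.06051 cm → contributes −64.5247 cm⁴
Total I = 7964.71 cm⁴.

I_x ≈ 7965 cm⁴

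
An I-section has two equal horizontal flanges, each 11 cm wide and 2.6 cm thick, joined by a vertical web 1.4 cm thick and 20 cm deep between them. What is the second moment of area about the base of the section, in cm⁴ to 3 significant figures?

Treat the section as a set of non-overlapping primitives; coordinates are from the bounding-box lower-left.
Bottom flange: 11 × 2.6, A = 28.6 cm², y = 1.3 cm, Ī = 16.111 cm⁴.
Web: 1.4 × 20, A = 28 cm², y = 12.6 cm, Ī = 933.33 cm⁴.
Top flange: 11 × 2.6, A = 28.6 cm², y = 23.9 cm, Ī = 16.111 cm⁴.
Transfer each piece to the bottom edge using Ī + A·d² with d = y − 0:
  bottom flange: d = 1.3 cm → contributes +64.445 cm⁴
  web: d = 12.6 cm → contributes +5378.6 cm⁴
  top flange: d = 23.9 cm → contributes +16 353 cm⁴
Total I = 21 796 cm⁴.

I_base ≈ 2.18 × 10⁴ cm⁴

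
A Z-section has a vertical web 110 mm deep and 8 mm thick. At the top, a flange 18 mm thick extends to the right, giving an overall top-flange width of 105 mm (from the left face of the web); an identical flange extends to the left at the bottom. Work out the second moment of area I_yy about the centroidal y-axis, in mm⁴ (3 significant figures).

I_yy ≈ 1.24 × 10⁷ mm⁴

Split into non-overlapping primitives; take the origin at the lower-left of the bounding box.
Web: 8 × 110, A = 880 mm², x = 101 mm, Ī = 4693.3 mm⁴.
Top flange (beyond web): 97 × 18, A = 1 746 mm², x = 153.5 mm, Ī = 1 369 010 mm⁴.
Bottom flange (beyond web): 97 × 18, A = 1 746 mm², x = 48.5 mm, Ī = 1 369 010 mm⁴.
Centroid: x̄ = ΣA·x / ΣA = 101 mm.
Transfer each piece to the centroidal y-axis using Ī + A·d² with d = x − 101:
  web: d = 0 mm → contributes +4693.3 mm⁴
  top flange (beyond web): d = 52.5 mm → contributes +6 181 422 mm⁴
  bottom flange (beyond web): d = -52.5 mm → contributes +6 181 422 mm⁴
Total I = 12 367 537 mm⁴.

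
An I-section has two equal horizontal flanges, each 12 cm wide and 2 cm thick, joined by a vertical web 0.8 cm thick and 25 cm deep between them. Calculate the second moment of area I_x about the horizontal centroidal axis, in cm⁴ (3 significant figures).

Decompose the section into non-overlapping parts with the origin at the bottom-left of its bounding rectangle.
Bottom flange: 12 × 2, A = 24 cm², y = 1 cm, Ī = 8 cm⁴.
Web: 0.8 × 25, A = 20 cm², y = 14.5 cm, Ī = 1041.7 cm⁴.
Top flange: 12 × 2, A = 24 cm², y = 28 cm, Ī = 8 cm⁴.
By symmetry the centroid is at mid-height, ȳ = 14.5 cm.
Transfer each piece to the horizontal centroidal axis using Ī + A·d² with d = y − 14.5:
  bottom flange: d = -13.5 cm → contributes +4 382 cm⁴
  web: d = 0 cm → contributes +1041.7 cm⁴
  top flange: d = 13.5 cm → contributes +4 382 cm⁴
Total I = 9805.7 cm⁴.

I_x ≈ 9810 cm⁴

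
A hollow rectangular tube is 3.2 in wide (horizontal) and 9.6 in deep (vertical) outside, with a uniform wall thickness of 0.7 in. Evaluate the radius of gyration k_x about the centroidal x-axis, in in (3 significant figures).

Break the section into simple shapes (no overlaps), measuring from the bottom-left corner of the bounding box.
Outer rectangle: 3.2 × 9.6, A = 30.72 in², y = 4.8 in, Ī = 235.93 in⁴.
Inner void (subtracted): 1.8 × 8.2, A = 14.76 in², y = 4.8 in, Ī = 82.705 in⁴.
By symmetry the centroid is at mid-height, ȳ = 4.8 in.
All pieces are centred on the centroidal x-axis, so I = ΣĪ (holes subtracted) = 153.22 in⁴.
Radius of gyration: k = √(I/A) = √(153.22 / 15.96) = 3.0985 in.

k_x ≈ 3.10 in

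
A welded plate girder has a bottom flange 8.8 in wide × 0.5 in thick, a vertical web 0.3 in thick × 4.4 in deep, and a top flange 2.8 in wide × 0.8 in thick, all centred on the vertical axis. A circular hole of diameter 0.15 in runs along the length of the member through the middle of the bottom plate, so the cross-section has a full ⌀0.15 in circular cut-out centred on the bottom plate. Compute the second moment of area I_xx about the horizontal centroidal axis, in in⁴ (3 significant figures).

Decompose the section into non-overlapping parts with the origin at the bottom-left of its bounding rectangle.
Bottom plate: 8.8 × 0.5, A = 4.4 in², y = 0.25 in, Ī = 0.091667 in⁴.
Web plate: 0.3 × 4.4, A = 1.32 in², y = 2.7 in, Ī = 2.1296 in⁴.
Top plate: 2.8 × 0.8, A = 2.24 in², y = 5.3 in, Ī = 0.11947 in⁴.
Hole (subtracted): ⌀0.15, A = 0.017671 in², y = 0.25 in, Ī = 0.00002485 in⁴.
Centroid: ȳ = ΣA·y / ΣA = 2.0815 in.
Transfer each piece to the horizontal centroidal axis using Ī + A·d² with d = y − 2.0815:
  bottom plate: d = -1.8315 in → contributes +14.85 in⁴
  web plate: d = 0.61855 in → contributes +2.6346 in⁴
  top plate: d = 3.2185 in → contributes +23.324 in⁴
  hole: d = -1.8315 in → contributes −0.059299 in⁴
Total I = 40.749 in⁴.

I_xx ≈ 40.7 in⁴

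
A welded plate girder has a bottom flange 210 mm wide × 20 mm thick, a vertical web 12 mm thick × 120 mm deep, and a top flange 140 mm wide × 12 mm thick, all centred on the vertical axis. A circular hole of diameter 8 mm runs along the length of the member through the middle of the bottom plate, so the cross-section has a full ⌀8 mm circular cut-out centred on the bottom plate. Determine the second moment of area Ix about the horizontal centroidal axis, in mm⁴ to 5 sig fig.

Ix ≈ 2.5103 × 10⁷ mm⁴

Treat the section as a set of non-overlapping primitives; coordinates are from the bounding-box lower-left.
Bottom plate: 210 × 20, A = 4 200 mm², y = 10 mm, Ī = 140 000 mm⁴.
Web plate: 12 × 120, A = 1 440 mm², y = 80 mm, Ī = 1 728 000 mm⁴.
Top plate: 140 × 12, A = 1 680 mm², y = 146 mm, Ī = 20 160 mm⁴.
Hole (subtracted): ⌀8, A = 50.26548 mm², y = 10 mm, Ī = 201.0619 mm⁴.
Centroid: ȳ = ΣA·y / ΣA = 55.29464 mm.
Transfer each piece to the horizontal centroidal axis using Ī + A·d² with d = y − 55.29464:
  bottom plate: d = -45.29464 mm → contributes +8 756 738 mm⁴
  web plate: d = 24.70536 mm → contributes +2 606 911 mm⁴
  top plate: d = 90.70536 mm → contributes +13 842 297 mm⁴
  hole: d = -45.29464 mm → contributes −103325.9 mm⁴
Total I = 25 102 620 mm⁴.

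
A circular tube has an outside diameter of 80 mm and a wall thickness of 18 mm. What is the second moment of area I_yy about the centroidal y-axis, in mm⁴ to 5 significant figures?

I_yy ≈ 1.8266 × 10⁶ mm⁴

Split into non-overlapping primitives; take the origin at the lower-left of the bounding box.
Outer circle: ⌀80, A = 5026.548 mm², x = 40 mm, Ī = 2 010 619 mm⁴.
Bore (subtracted): ⌀44, A = 1520.531 mm², x = 40 mm, Ī = 183984.2 mm⁴.
By symmetry the centroid is at mid-width, x̄ = 40 mm.
All pieces are centred on the centroidal y-axis, so I = ΣĪ (holes subtracted) = 1 826 635 mm⁴.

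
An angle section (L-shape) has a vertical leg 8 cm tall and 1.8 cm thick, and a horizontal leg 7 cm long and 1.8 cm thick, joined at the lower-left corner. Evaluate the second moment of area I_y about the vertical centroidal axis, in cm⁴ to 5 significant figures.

Split into non-overlapping primitives; take the origin at the lower-left of the bounding box.
Vertical leg: 1.8 × 8, A = 14.4 cm², x = 0.9 cm, Ī = 3.888 cm⁴.
Horizontal leg (remainder): 5.2 × 1.8, A = 9.36 cm², x = 4.4 cm, Ī = 21.0912 cm⁴.
Centroid: x̄ = ΣA·x / ΣA = 2.278788 cm.
Transfer each piece to the vertical centroidal axis using Ī + A·d² with d = x − 2.278788:
  vertical leg: d = -1.378788 cm → contributes +31.26321 cm⁴
  horizontal leg (remainder): d = 2.121212 cm → contributes +63.2069 cm⁴
Total I = 94.47011 cm⁴.

I_y ≈ 94.470 cm⁴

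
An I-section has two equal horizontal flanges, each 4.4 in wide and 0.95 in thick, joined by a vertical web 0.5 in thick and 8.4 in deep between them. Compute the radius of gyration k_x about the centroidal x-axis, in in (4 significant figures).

k_x ≈ 4.070 in

Break the section into simple shapes (no overlaps), measuring from the bottom-left corner of the bounding box.
Bottom flange: 4.4 × 0.95, A = 4.18 in², y = 0.475 in, Ī = 0.314371 in⁴.
Web: 0.5 × 8.4, A = 4.2 in², y = 5.15 in, Ī = 24.696 in⁴.
Top flange: 4.4 × 0.95, A = 4.18 in², y = 9.825 in, Ī = 0.314371 in⁴.
By symmetry the centroid is at mid-height, ȳ = 5.15 in.
Transfer each piece to the centroidal x-axis using Ī + A·d² with d = y − 5.15:
  bottom flange: d = -4.675 in → contributes +91.6709 in⁴
  web: d = 0 in → contributes +24.696 in⁴
  top flange: d = 4.675 in → contributes +91.6709 in⁴
Total I = 208.038 in⁴.
Radius of gyration: k = √(I/A) = √(208.038 / 12.56) = 4.06983 in.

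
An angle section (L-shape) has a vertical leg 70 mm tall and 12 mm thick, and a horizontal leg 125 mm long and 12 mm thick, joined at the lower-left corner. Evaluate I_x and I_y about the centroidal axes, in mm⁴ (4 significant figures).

I_x ≈ 7.955 × 10⁵ mm⁴, I_y ≈ 3.479 × 10⁶ mm⁴

Decompose the section into non-overlapping parts with the origin at the bottom-left of its bounding rectangle.
Vertical leg: 12 × 70, A = 840 mm², y = 35 mm, Ī = 343 000 mm⁴.
Horizontal leg (remainder): 113 × 12, A = 1 356 mm², y = 6 mm, Ī = 16 272 mm⁴.
Centroid: ȳ = ΣA·y / ΣA = 17.0929 mm.
Transfer each piece to the centroidal x-axis using Ī + A·d² with d = y − 17.0929:
  vertical leg: d = 17.9071 mm → contributes +612 358 mm⁴
  horizontal leg (remainder): d = -11.0929 mm → contributes +183 131 mm⁴
Total I = 795 489 mm⁴.
For the y-axis: x̄ = 44.5929 mm.
Repeating about the centroidal y-axis gives I_y = 3 479 104 mm⁴.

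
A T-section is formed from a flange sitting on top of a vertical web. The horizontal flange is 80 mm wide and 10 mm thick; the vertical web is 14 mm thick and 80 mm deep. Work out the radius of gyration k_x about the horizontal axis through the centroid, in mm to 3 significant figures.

Decompose the section into non-overlapping parts with the origin at the bottom-left of its bounding rectangle.
Flange: 80 × 10, A = 800 mm², y = 85 mm, Ī = 6666.7 mm⁴.
Web: 14 × 80, A = 1 120 mm², y = 40 mm, Ī = 597 333 mm⁴.
Centroid: ȳ = ΣA·y / ΣA = 58.75 mm.
Transfer each piece to the horizontal axis through the centroid using Ī + A·d² with d = y − 58.75:
  flange: d = 26.25 mm → contributes +557 917 mm⁴
  web: d = -18.75 mm → contributes +991 083 mm⁴
Total I = 1 549 000 mm⁴.
Radius of gyration: k = √(I/A) = √(1 549 000 / 1 920) = 28.404 mm.

k_x ≈ 28.4 mm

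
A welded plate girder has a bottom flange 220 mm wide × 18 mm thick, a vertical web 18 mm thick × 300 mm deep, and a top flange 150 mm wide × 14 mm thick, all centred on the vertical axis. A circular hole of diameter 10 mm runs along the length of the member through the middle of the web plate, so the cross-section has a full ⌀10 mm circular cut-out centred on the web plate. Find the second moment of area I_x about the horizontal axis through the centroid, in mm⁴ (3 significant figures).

I_x ≈ 1.85 × 10⁸ mm⁴

Decompose the section into non-overlapping parts with the origin at the bottom-left of its bounding rectangle.
Bottom plate: 220 × 18, A = 3 960 mm², y = 9 mm, Ī = 106 920 mm⁴.
Web plate: 18 × 300, A = 5 400 mm², y = 168 mm, Ī = 40 500 000 mm⁴.
Top plate: 150 × 14, A = 2 100 mm², y = 325 mm, Ī = 34 300 mm⁴.
Hole (subtracted): ⌀10, A = 78.54 mm², y = 168 mm, Ī = 490.87 mm⁴.
Centroid: ȳ = ΣA·y / ΣA = 141.65 mm.
Transfer each piece to the horizontal axis through the centroid using Ī + A·d² with d = y − 141.65:
  bottom plate: d = -132.65 mm → contributes +69 783 613 mm⁴
  web plate: d = 26.353 mm → contributes +44 250 305 mm⁴
  top plate: d = 183.35 mm → contributes +70 633 074 mm⁴
  hole: d = 26.353 mm → contributes −55 037 mm⁴
Total I = 184 611 955 mm⁴.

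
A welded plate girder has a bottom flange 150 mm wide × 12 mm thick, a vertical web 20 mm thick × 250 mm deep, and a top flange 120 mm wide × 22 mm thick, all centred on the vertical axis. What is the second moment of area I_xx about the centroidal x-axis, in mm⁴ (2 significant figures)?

Break the section into simple shapes (no overlaps), measuring from the bottom-left corner of the bounding box.
Bottom plate: 150 × 12, A = 1 800 mm², y = 6 mm, Ī = 21 600 mm⁴.
Web plate: 20 × 250, A = 5 000 mm², y = 137 mm, Ī = 26 041 667 mm⁴.
Top plate: 120 × 22, A = 2 640 mm², y = 273 mm, Ī = 106 480 mm⁴.
Centroid: ȳ = ΣA·y / ΣA = 150.1 mm.
Transfer each piece to the centroidal x-axis using Ī + A·d² with d = y − 150.1:
  bottom plate: d = -144.1 mm → contributes +37 374 961 mm⁴
  web plate: d = -13.06 mm → contributes +26 893 843 mm⁴
  top plate: d = 122.9 mm → contributes +40 011 274 mm⁴
Total I = 104 280 078 mm⁴.

I_xx ≈ 1.0 × 10⁸ mm⁴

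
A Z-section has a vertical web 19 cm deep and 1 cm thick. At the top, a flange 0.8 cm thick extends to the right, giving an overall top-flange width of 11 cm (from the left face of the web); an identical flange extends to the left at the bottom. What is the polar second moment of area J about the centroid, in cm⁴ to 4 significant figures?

J ≈ 2516 cm⁴

Break the section into simple shapes (no overlaps), measuring from the bottom-left corner of the bounding box.
Web: 1 × 19, A = 19 cm², y = 9.5 cm, Ī = 571.583 cm⁴.
Top flange (beyond web): 10 × 0.8, A = 8 cm², y = 18.6 cm, Ī = 0.426667 cm⁴.
Bottom flange (beyond web): 10 × 0.8, A = 8 cm², y = 0.4 cm, Ī = 0.426667 cm⁴.
Centroid: ȳ = ΣA·y / ΣA = 9.5 cm.
Transfer each piece to the centroidal x-axis using Ī + A·d² with d = y − 9.5:
  web: d = 0 cm → contributes +571.583 cm⁴
  top flange (beyond web): d = 9.1 cm → contributes +662.907 cm⁴
  bottom flange (beyond web): d = -9.1 cm → contributes +662.907 cm⁴
Total I = 1897.4 cm⁴.
For the y-axis: x̄ = 10.5 cm.
Repeating about the centroidal y-axis gives I_y = 618.917 cm⁴.
Polar second moment: J = I_x + I_y = 2516.31 cm⁴.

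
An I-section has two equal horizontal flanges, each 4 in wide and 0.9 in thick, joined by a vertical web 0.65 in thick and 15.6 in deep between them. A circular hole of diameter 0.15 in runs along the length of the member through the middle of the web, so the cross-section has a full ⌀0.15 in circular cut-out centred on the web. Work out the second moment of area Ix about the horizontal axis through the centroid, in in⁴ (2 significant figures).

Split into non-overlapping primitives; take the origin at the lower-left of the bounding box.
Bottom flange: 4 × 0.9, A = 3.6 in², y = 0.45 in, Ī = 0.243 in⁴.
Web: 0.65 × 15.6, A = 10.14 in², y = 8.7 in, Ī = 205.6 in⁴.
Top flange: 4 × 0.9, A = 3.6 in², y = 16.95 in, Ī = 0.243 in⁴.
Hole (subtracted): ⌀0.15, A = 0.01767 in², y = 8.7 in, Ī = 0.00002485 in⁴.
By symmetry the centroid is at mid-height, ȳ = 8.7 in.
Transfer each piece to the horizontal axis through the centroid using Ī + A·d² with d = y − 8.7:
  bottom flange: d = -8.25 in → contributes +245.3 in⁴
  web: d = 0 in → contributes +205.6 in⁴
  top flange: d = 8.25 in → contributes +245.3 in⁴
  hole: d = 0 in → contributes −0.00002485 in⁴
Total I = 696.2 in⁴.

Ix ≈ 700 in⁴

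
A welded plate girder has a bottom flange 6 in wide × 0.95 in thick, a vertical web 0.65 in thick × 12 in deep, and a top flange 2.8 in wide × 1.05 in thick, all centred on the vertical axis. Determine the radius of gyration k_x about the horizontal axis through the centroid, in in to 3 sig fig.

Decompose the section into non-overlapping parts with the origin at the bottom-left of its bounding rectangle.
Bottom plate: 6 × 0.95, A = 5.7 in², y = 0.475 in, Ī = 0.42869 in⁴.
Web plate: 0.65 × 12, A = 7.8 in², y = 6.95 in, Ī = 93.6 in⁴.
Top plate: 2.8 × 1.05, A = 2.94 in², y = 13.475 in, Ī = 0.27011 in⁴.
Centroid: ȳ = ΣA·y / ΣA = 5.8719 in.
Transfer each piece to the horizontal axis through the centroid using Ī + A·d² with d = y − 5.8719:
  bottom plate: d = -5.3969 in → contributes +166.45 in⁴
  web plate: d = 1.0781 in → contributes +102.67 in⁴
  top plate: d = 7.6031 in → contributes +170.22 in⁴
Total I = 439.34 in⁴.
Radius of gyration: k = √(I/A) = √(439.34 / 16.44) = 5.1695 in.

k_x ≈ 5.17 in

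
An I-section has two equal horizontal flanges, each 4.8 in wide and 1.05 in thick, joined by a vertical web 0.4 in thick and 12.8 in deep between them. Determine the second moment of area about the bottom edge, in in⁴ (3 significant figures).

Break the section into simple shapes (no overlaps), measuring from the bottom-left corner of the bounding box.
Bottom flange: 4.8 × 1.05, A = 5.04 in², y = 0.525 in, Ī = 0.46305 in⁴.
Web: 0.4 × 12.8, A = 5.12 in², y = 7.45 in, Ī = 69.905 in⁴.
Top flange: 4.8 × 1.05, A = 5.04 in², y = 14.375 in, Ī = 0.46305 in⁴.
Transfer each piece to a horizontal axis along the bottom face using Ī + A·d² with d = y − 0:
  bottom flange: d = 0.525 in → contributes +1.8522 in⁴
  web: d = 7.45 in → contributes +354.08 in⁴
  top flange: d = 14.375 in → contributes +1041.9 in⁴
Total I = 1397.9 in⁴.

I_base ≈ 1400 in⁴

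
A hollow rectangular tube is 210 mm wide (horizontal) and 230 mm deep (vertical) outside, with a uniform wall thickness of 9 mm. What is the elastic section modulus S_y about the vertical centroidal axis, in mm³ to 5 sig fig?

Decompose the section into non-overlapping parts with the origin at the bottom-left of its bounding rectangle.
Outer rectangle: 210 × 230, A = 48 300 mm², x = 105 mm, Ī = 177 502 500 mm⁴.
Inner void (subtracted): 192 × 212, A = 40 704 mm², x = 105 mm, Ī = 125 042 688 mm⁴.
By symmetry the centroid is at mid-width, x̄ = 105 mm.
All pieces are centred on the vertical centroidal axis, so I = ΣĪ (holes subtracted) = 52 459 812 mm⁴.
Extreme fibre distance c = 105 mm; S = I/c = 499617.3 mm³.

S_y ≈ 4.9962 × 10⁵ mm³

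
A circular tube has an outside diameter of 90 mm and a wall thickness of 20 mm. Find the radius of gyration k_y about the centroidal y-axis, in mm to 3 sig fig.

Treat the section as a set of non-overlapping primitives; coordinates are from the bounding-box lower-left.
Outer circle: ⌀90, A = 6361.7 mm², x = 45 mm, Ī = 3 220 623 mm⁴.
Bore (subtracted): ⌀50, A = 1963.5 mm², x = 45 mm, Ī = 306 796 mm⁴.
By symmetry the centroid is at mid-width, x̄ = 45 mm.
All pieces are centred on the centroidal y-axis, so I = ΣĪ (holes subtracted) = 2 913 827 mm⁴.
Radius of gyration: k = √(I/A) = √(2 913 827 / 4398.2) = 25.739 mm.

k_y ≈ 25.7 mm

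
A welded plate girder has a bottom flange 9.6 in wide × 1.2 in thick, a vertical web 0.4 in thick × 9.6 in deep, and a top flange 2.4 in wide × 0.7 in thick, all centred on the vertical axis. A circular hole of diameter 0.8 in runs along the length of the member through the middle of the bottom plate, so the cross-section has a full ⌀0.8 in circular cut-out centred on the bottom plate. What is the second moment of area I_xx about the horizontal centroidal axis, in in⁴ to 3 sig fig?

I_xx ≈ 240 in⁴

Treat the section as a set of non-overlapping primitives; coordinates are from the bounding-box lower-left.
Bottom plate: 9.6 × 1.2, A = 11.52 in², y = 0.6 in, Ī = 1.3824 in⁴.
Web plate: 0.4 × 9.6, A = 3.84 in², y = 6 in, Ī = 29.491 in⁴.
Top plate: 2.4 × 0.7, A = 1.68 in², y = 11.15 in, Ī = 0.0686 in⁴.
Hole (subtracted): ⌀0.8, A = 0.50265 in², y = 0.6 in, Ī = 0.020106 in⁴.
Centroid: ȳ = ΣA·y / ΣA = 2.9256 in.
Transfer each piece to the horizontal centroidal axis using Ī + A·d² with d = y − 2.9256:
  bottom plate: d = -2.3256 in → contributes +63.69 in⁴
  web plate: d = 3.0744 in → contributes +65.786 in⁴
  top plate: d = 8.2244 in → contributes +113.7 in⁴
  hole: d = -2.3256 in → contributes −2.7388 in⁴
Total I = 240.44 in⁴.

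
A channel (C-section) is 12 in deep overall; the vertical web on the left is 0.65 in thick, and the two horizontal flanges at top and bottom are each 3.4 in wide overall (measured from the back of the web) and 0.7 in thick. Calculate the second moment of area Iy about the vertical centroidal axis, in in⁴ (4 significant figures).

Iy ≈ 10.15 in⁴

Break the section into simple shapes (no overlaps), measuring from the bottom-left corner of the bounding box.
Web: 0.65 × 12, A = 7.8 in², x = 0.325 in, Ī = 0.274625 in⁴.
Top flange (beyond web): 2.75 × 0.7, A = 1.925 in², x = 2.025 in, Ī = 1.21315 in⁴.
Bottom flange (beyond web): 2.75 × 0.7, A = 1.925 in², x = 2.025 in, Ī = 1.21315 in⁴.
Centroid: x̄ = ΣA·x / ΣA = 0.886803 in.
Transfer each piece to the vertical centroidal axis using Ī + A·d² with d = x − 0.886803:
  web: d = -0.561803 in → contributes +2.73648 in⁴
  top flange (beyond web): d = 1.1382 in → contributes +3.70698 in⁴
  bottom flange (beyond web): d = 1.1382 in → contributes +3.70698 in⁴
Total I = 10.1504 in⁴.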